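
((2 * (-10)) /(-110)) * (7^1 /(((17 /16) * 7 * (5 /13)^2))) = 5408 /4675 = 1.16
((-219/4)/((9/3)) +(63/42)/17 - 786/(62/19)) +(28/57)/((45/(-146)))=-1409212669/5407020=-260.63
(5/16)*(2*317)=1585/8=198.12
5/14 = 0.36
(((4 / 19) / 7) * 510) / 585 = 136 / 5187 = 0.03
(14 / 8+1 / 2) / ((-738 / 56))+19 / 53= 408 / 2173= 0.19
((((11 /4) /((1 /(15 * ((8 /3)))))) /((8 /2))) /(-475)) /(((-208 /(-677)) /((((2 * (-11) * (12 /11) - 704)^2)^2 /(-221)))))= 386785503104 /1615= 239495667.56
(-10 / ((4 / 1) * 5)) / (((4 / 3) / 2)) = -3 / 4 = -0.75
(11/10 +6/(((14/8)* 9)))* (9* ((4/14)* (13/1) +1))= 30789/490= 62.83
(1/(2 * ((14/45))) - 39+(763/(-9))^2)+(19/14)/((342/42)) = 16216303/2268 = 7150.05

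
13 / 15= 0.87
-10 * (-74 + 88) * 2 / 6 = -140 / 3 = -46.67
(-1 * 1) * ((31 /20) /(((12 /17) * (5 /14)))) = -3689 /600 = -6.15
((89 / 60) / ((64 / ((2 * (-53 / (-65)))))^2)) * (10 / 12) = 250001 / 311500800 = 0.00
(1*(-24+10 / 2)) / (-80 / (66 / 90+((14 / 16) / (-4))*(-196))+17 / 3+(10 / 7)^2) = -14615769 / 4517789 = -3.24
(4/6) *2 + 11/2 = 41/6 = 6.83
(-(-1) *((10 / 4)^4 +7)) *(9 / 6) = 2211 / 32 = 69.09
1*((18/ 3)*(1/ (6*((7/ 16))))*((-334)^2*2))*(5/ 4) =4462240/ 7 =637462.86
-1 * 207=-207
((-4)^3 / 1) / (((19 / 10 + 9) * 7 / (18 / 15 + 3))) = -384 / 109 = -3.52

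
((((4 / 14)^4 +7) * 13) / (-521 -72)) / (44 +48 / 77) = -2405689 / 698878964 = -0.00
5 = 5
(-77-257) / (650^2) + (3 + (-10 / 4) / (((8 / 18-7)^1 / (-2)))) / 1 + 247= 3106421397 / 12463750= 249.24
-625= -625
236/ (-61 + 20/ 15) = -708/ 179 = -3.96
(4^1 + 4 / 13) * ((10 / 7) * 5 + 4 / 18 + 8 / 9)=320 / 9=35.56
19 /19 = 1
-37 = -37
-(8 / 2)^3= -64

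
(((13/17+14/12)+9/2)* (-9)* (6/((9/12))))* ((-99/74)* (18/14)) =3506976/4403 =796.50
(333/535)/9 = 37/535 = 0.07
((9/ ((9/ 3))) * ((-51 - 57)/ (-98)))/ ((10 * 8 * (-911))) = -81/ 1785560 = -0.00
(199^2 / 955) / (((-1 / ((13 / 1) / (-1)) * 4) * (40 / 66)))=222.37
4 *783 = 3132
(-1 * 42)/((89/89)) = -42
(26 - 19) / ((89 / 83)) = 581 / 89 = 6.53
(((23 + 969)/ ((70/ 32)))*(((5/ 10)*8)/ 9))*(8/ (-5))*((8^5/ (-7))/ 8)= 2080374784/ 11025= 188696.13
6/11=0.55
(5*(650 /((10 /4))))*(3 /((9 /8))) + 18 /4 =20827 /6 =3471.17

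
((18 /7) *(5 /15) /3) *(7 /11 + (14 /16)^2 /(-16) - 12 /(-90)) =121963 /591360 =0.21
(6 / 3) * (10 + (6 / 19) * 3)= 416 / 19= 21.89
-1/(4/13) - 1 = -17/4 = -4.25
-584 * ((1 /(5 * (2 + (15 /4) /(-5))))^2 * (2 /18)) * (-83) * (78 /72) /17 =2520544 /286875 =8.79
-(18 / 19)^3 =-5832 / 6859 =-0.85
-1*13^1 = -13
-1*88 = -88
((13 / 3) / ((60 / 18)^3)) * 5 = 117 / 200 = 0.58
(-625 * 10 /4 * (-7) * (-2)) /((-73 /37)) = 809375 /73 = 11087.33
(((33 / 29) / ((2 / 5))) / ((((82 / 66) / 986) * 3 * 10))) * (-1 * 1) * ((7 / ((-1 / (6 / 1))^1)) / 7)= 451.54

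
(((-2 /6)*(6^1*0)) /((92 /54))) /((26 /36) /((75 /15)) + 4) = 0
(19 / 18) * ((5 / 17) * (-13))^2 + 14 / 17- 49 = -170339 / 5202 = -32.74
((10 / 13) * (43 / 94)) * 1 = 215 / 611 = 0.35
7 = 7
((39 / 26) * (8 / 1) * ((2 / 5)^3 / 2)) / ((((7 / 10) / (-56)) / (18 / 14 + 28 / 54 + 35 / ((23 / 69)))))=-3281.03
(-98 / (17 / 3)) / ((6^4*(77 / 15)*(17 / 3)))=-35 / 76296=-0.00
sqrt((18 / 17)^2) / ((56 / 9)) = 0.17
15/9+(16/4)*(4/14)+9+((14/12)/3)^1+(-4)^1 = 1033/126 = 8.20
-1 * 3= -3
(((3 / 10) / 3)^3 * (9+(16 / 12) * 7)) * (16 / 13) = 22 / 975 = 0.02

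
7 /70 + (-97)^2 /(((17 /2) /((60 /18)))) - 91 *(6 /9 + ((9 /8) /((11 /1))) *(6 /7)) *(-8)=4239.06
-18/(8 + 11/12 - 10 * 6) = 216/613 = 0.35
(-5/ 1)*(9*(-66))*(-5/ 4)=-7425/ 2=-3712.50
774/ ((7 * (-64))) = -387/ 224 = -1.73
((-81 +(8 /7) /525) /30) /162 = -0.02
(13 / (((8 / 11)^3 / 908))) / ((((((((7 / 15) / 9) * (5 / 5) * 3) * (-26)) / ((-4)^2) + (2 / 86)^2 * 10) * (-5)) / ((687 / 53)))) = 4082166717057 / 12693712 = 321589.68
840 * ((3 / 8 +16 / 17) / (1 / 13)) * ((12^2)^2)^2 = 105059577692160 / 17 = 6179975158362.35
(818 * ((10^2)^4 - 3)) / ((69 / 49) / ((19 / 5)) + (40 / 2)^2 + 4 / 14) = 76155797715326 / 373011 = 204165018.50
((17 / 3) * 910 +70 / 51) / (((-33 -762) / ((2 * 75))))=-2630600 / 2703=-973.21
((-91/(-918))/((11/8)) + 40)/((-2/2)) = -202324/5049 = -40.07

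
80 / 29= 2.76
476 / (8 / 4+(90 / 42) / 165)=36652 / 155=236.46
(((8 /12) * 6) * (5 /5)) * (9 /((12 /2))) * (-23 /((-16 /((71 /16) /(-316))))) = -4899 /40448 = -0.12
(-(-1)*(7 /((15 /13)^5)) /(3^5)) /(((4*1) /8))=5198102 /184528125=0.03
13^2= 169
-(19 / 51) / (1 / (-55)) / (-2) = -1045 / 102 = -10.25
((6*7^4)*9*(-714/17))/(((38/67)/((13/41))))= -2371501314/779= -3044289.23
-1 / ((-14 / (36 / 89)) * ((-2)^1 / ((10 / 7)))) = -0.02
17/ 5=3.40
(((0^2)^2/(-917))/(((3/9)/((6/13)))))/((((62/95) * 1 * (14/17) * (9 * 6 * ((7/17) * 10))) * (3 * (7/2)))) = 0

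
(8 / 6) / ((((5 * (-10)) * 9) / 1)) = -2 / 675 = -0.00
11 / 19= 0.58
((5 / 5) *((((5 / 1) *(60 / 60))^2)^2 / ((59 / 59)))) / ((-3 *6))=-625 / 18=-34.72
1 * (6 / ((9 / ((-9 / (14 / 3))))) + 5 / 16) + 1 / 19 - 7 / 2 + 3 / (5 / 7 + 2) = -7055 / 2128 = -3.32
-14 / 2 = -7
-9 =-9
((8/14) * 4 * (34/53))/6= 272/1113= 0.24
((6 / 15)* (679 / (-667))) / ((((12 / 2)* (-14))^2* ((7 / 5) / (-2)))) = 0.00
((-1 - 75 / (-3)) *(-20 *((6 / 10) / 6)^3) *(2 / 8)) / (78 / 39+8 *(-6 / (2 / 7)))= 3 / 4150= 0.00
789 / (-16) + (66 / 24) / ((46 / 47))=-46.50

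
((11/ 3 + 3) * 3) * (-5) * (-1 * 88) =8800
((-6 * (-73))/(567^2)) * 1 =146/107163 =0.00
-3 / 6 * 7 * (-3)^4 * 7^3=-194481 / 2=-97240.50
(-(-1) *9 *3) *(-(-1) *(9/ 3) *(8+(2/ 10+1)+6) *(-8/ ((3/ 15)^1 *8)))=-6156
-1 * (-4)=4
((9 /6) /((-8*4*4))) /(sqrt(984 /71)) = -sqrt(17466) /41984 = -0.00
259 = 259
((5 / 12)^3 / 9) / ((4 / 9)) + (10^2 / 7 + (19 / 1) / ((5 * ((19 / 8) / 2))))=4234519 / 241920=17.50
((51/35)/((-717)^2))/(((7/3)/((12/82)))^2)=0.00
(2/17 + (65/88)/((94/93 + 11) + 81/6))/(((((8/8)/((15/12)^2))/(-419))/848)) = -4444175875/54604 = -81389.20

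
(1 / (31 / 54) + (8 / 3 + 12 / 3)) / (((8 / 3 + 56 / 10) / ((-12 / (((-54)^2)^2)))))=-0.00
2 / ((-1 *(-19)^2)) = -0.01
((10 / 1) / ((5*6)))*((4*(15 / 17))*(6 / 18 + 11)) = 13.33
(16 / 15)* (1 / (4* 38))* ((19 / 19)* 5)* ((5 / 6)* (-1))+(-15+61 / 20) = -40969 / 3420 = -11.98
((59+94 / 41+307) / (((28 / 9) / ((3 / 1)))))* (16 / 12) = 135900 / 287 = 473.52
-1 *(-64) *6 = 384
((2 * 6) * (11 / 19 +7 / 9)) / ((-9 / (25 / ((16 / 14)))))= -20300 / 513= -39.57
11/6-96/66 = 25/66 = 0.38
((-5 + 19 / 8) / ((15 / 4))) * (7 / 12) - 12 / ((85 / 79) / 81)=-368749 / 408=-903.80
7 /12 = 0.58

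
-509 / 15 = -33.93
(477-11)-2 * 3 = 460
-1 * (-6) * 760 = 4560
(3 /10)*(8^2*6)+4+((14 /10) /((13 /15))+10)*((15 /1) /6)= 19271 /130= 148.24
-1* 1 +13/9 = 4/9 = 0.44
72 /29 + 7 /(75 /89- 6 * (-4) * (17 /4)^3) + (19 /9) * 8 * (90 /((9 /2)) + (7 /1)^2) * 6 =266201478176 /38058759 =6994.49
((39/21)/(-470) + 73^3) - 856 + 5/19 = 24263960313/62510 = 388161.26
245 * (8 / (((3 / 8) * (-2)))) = -7840 / 3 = -2613.33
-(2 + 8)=-10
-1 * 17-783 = -800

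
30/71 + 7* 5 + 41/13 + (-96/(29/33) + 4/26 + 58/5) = -7884374/133835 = -58.91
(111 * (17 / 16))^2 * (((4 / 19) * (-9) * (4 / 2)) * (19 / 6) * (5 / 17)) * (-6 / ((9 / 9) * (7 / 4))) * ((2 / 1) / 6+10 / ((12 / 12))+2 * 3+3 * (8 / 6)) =191653155 / 56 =3422377.77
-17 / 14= -1.21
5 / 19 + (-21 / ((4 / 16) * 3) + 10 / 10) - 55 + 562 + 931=26814 / 19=1411.26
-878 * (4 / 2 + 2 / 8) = -3951 / 2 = -1975.50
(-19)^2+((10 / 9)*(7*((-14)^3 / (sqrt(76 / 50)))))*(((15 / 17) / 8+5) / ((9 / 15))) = -147078.04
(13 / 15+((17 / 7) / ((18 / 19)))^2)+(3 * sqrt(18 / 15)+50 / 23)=3 * sqrt(30) / 5+17549143 / 1825740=12.90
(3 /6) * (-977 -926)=-1903 /2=-951.50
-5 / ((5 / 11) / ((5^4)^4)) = -1678466796875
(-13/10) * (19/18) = -247/180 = -1.37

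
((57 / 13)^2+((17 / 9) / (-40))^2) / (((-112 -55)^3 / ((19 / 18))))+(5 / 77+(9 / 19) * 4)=5264296620592045123 / 2686321270173340800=1.96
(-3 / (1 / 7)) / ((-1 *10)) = 21 / 10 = 2.10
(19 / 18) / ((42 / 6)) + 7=901 / 126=7.15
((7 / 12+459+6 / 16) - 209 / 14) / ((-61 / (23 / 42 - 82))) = 255771065 / 430416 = 594.24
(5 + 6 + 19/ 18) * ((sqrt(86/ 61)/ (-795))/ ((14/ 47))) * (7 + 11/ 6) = -1457 * sqrt(5246)/ 197640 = -0.53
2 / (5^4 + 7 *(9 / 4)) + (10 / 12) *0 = 8 / 2563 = 0.00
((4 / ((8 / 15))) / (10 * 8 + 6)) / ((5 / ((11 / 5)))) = 33 / 860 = 0.04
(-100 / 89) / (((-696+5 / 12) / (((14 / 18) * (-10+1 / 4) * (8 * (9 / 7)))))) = -93600 / 742883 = -0.13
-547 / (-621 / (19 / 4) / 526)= 2200.77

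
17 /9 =1.89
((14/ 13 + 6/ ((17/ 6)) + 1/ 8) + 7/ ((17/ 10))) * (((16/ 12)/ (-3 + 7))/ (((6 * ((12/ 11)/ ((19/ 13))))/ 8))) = 101783/ 22984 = 4.43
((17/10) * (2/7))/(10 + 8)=17/630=0.03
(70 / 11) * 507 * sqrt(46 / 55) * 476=1404487.37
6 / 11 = 0.55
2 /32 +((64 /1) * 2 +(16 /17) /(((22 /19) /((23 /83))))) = 31858465 /248336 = 128.29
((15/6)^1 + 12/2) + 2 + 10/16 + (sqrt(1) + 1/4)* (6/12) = 47/4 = 11.75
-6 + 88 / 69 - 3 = -533 / 69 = -7.72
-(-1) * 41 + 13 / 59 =2432 / 59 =41.22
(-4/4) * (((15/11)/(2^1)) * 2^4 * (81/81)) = -120/11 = -10.91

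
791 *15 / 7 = 1695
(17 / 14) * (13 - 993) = -1190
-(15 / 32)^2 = -225 / 1024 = -0.22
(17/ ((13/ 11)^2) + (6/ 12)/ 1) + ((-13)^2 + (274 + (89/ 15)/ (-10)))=5768117/ 12675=455.08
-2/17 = -0.12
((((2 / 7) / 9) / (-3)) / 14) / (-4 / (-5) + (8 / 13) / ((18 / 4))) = -65 / 80556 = -0.00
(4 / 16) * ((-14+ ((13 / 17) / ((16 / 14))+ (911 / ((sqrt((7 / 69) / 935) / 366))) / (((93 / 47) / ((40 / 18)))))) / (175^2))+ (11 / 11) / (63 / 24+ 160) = 2671863 / 442340000+ 5223674 * sqrt(451605) / 11962125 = 293.46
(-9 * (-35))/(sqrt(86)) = 315 * sqrt(86)/86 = 33.97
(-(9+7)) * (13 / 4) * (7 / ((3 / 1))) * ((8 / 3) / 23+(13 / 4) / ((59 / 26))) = -2294110 / 12213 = -187.84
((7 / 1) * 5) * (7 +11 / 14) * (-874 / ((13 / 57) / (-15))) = 203631075 / 13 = 15663928.85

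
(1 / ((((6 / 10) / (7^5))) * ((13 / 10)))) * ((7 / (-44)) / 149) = -2941225 / 127842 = -23.01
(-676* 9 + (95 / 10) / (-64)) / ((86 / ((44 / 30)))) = -8566481 / 82560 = -103.76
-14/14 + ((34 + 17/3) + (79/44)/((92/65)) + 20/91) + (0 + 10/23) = 44855903/1105104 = 40.59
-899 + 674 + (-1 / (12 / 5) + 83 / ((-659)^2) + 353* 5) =8023342471 / 5211372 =1539.58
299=299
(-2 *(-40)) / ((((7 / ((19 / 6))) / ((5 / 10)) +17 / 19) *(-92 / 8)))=-3040 / 2323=-1.31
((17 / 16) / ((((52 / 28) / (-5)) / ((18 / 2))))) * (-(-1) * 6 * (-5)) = 80325 / 104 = 772.36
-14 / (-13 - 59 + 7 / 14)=28 / 143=0.20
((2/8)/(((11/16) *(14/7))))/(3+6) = 2/99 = 0.02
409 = 409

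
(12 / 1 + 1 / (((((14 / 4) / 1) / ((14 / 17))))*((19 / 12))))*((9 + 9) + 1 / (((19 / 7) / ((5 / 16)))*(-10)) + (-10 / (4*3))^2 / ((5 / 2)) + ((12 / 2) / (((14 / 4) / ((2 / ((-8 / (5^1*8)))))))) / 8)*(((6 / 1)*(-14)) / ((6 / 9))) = -605856771 / 24548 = -24680.49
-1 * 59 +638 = 579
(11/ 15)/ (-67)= -0.01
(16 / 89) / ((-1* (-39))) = 0.00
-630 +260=-370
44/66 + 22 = 68/3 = 22.67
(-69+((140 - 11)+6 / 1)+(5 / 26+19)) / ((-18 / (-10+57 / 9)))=24365 / 1404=17.35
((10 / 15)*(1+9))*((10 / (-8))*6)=-50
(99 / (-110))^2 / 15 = 27 / 500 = 0.05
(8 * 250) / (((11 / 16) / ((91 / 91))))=32000 / 11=2909.09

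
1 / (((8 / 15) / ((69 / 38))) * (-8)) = -0.43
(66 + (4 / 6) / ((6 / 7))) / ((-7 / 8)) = -4808 / 63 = -76.32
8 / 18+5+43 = 436 / 9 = 48.44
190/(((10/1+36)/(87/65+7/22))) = 1957/286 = 6.84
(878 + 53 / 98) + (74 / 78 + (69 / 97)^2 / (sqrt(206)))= 4761 *sqrt(206) / 1938254 + 3361409 / 3822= 879.52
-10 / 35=-2 / 7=-0.29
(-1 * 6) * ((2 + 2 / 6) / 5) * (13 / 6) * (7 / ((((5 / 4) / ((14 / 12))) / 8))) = -71344 / 225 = -317.08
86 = 86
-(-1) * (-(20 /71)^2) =-400 /5041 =-0.08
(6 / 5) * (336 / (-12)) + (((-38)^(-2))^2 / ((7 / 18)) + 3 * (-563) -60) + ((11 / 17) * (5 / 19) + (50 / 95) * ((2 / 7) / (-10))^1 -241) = -1255199358731 / 620327960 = -2023.44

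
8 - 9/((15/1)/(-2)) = 46/5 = 9.20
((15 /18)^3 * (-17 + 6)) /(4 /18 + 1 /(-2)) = 275 /12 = 22.92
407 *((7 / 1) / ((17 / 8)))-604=12524 / 17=736.71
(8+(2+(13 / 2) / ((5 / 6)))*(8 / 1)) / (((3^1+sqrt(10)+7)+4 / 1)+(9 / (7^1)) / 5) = 502992 / 78917 - 35280*sqrt(10) / 78917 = 4.96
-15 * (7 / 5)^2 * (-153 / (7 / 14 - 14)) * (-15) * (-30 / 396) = -4165 / 11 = -378.64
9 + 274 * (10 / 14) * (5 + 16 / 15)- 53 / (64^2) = 14700385 / 12288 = 1196.32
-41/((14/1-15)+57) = -41/56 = -0.73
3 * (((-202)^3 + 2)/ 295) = -24727218/ 295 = -83821.08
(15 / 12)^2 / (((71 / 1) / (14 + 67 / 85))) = 6285 / 19312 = 0.33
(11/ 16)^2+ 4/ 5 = 1629/ 1280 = 1.27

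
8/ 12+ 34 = 104/ 3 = 34.67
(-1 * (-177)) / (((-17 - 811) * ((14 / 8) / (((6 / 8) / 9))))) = -59 / 5796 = -0.01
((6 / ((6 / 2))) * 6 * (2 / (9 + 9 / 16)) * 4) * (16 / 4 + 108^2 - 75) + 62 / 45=116386.01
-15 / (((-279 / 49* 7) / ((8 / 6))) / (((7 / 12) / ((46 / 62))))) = 245 / 621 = 0.39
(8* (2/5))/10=8/25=0.32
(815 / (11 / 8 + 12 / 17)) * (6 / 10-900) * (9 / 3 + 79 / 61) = -26118647952 / 17263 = -1512984.30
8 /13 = 0.62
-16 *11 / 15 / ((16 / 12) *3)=-44 / 15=-2.93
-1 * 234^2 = -54756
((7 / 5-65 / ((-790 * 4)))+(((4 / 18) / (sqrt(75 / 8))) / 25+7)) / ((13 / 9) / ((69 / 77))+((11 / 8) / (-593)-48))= -9798844077 / 53983559405-436448 * sqrt(6) / 17083404875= -0.18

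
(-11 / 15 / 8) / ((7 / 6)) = -11 / 140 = -0.08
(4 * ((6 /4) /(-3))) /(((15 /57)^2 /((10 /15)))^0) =-2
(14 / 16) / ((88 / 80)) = 35 / 44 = 0.80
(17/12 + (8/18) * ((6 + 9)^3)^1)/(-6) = -250.24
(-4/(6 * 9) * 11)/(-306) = 11/4131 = 0.00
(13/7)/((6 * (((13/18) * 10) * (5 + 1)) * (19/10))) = 1/266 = 0.00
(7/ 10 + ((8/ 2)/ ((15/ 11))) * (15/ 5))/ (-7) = -19/ 14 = -1.36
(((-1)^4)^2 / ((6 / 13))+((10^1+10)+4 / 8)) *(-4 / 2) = -136 / 3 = -45.33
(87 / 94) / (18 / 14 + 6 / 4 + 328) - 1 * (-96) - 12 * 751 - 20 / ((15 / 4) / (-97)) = -5484083945 / 652971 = -8398.66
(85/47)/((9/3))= 0.60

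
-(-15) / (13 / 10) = 150 / 13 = 11.54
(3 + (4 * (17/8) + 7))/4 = 37/8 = 4.62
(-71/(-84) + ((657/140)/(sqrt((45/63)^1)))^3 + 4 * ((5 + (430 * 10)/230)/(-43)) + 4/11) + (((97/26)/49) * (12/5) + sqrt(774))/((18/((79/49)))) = -19946224957/20373973620 + 79 * sqrt(86)/294 + 283593393 * sqrt(35)/9800000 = 172.71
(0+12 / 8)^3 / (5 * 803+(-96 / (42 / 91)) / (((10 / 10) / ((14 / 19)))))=0.00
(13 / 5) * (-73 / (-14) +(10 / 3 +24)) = 17771 / 210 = 84.62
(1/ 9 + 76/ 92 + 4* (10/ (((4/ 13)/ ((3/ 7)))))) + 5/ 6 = 57.48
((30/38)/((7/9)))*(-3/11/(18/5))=-225/2926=-0.08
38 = 38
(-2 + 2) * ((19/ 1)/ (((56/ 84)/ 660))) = 0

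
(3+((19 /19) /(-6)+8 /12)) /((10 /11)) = 77 /20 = 3.85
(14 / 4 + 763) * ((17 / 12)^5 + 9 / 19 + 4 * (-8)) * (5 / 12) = -311896732175 / 37822464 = -8246.34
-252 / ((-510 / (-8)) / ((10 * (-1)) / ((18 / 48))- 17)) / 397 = 14672 / 33745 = 0.43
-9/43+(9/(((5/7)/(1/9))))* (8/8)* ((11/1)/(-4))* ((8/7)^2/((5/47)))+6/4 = -691967/15050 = -45.98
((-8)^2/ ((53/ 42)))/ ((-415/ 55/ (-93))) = 2749824/ 4399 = 625.10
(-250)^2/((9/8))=55555.56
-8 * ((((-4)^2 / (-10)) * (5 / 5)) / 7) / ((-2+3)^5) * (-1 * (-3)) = 192 / 35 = 5.49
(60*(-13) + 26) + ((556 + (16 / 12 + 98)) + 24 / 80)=-2951 / 30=-98.37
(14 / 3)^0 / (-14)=-1 / 14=-0.07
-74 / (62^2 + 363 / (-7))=-518 / 26545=-0.02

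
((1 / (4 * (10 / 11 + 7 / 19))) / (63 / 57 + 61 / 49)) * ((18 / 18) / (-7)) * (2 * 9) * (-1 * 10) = 416955 / 194732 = 2.14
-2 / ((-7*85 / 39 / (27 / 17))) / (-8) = -1053 / 40460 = -0.03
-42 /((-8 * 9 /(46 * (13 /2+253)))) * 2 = 27853 /2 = 13926.50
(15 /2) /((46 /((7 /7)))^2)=0.00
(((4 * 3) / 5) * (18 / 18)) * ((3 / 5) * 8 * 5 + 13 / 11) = 3324 / 55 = 60.44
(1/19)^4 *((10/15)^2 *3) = 4/390963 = 0.00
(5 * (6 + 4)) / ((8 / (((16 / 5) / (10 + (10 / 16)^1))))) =32 / 17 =1.88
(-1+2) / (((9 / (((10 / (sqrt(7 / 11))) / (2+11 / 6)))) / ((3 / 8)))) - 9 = -9+5 *sqrt(77) / 322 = -8.86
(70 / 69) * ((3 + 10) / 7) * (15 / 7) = 650 / 161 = 4.04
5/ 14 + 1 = 1.36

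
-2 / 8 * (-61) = 61 / 4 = 15.25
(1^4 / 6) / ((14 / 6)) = 1 / 14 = 0.07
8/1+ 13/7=69/7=9.86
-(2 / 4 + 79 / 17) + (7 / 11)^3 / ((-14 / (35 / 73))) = -5.16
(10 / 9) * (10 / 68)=0.16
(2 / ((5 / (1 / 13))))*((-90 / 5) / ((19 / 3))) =-108 / 1235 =-0.09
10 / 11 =0.91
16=16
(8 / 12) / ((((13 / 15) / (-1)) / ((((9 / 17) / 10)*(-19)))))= 171 / 221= 0.77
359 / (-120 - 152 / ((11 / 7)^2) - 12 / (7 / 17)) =-304073 / 178460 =-1.70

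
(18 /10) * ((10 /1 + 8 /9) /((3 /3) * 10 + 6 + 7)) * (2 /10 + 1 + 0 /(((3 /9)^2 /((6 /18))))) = 588 /575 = 1.02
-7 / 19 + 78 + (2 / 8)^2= 23619 / 304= 77.69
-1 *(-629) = 629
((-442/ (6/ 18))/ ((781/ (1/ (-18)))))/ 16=0.01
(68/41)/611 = 68/25051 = 0.00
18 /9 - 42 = -40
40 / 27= 1.48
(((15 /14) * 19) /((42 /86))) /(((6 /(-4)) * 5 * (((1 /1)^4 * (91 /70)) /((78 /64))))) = -5.21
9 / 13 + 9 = 126 / 13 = 9.69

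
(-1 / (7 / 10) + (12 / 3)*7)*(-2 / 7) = -7.59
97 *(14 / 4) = 679 / 2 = 339.50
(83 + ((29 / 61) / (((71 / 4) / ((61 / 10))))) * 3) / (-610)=-29639 / 216550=-0.14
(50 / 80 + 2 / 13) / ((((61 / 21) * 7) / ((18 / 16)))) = 2187 / 50752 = 0.04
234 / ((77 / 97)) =22698 / 77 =294.78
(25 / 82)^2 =625 / 6724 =0.09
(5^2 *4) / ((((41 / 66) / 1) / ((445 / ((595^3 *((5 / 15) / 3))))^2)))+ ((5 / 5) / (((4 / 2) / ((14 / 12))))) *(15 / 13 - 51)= -29.08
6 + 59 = 65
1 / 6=0.17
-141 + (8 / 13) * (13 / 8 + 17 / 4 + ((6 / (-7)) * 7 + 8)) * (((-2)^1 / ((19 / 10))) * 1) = -36087 / 247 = -146.10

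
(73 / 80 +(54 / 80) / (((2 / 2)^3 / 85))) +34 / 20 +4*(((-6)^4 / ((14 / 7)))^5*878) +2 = 32101071103752934239 / 80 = 401263388796911677.99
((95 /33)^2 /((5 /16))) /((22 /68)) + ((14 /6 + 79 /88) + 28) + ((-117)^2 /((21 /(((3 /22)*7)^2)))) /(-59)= 583130543 /5654088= 103.13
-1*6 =-6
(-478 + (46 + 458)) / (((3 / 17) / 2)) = 884 / 3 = 294.67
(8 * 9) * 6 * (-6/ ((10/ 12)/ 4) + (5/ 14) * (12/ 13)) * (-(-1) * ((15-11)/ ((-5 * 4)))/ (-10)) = -2798064/ 11375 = -245.98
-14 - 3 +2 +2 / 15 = -223 / 15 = -14.87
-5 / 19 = -0.26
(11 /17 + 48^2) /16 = 39179 /272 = 144.04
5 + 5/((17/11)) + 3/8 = 1171/136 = 8.61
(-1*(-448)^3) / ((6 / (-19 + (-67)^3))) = -13522465718272 / 3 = -4507488572757.33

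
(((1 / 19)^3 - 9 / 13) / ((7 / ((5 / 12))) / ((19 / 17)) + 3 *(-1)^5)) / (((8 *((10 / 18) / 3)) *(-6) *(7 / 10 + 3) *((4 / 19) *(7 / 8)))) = 154295 / 16249142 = 0.01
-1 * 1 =-1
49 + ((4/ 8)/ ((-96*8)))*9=25085/ 512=48.99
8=8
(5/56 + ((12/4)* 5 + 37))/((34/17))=2917/112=26.04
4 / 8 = 1 / 2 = 0.50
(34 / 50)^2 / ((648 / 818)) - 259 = -52329299 / 202500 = -258.42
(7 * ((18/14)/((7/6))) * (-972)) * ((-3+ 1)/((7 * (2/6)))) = 314928/49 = 6427.10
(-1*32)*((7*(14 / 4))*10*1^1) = -7840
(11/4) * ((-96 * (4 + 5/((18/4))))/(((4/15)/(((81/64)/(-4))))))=102465/64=1601.02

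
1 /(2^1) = 1 /2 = 0.50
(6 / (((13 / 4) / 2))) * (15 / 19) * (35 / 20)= 1260 / 247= 5.10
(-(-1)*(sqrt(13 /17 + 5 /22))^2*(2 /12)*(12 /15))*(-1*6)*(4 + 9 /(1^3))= -9646 /935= -10.32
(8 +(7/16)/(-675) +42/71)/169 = 506731/9968400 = 0.05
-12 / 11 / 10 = -6 / 55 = -0.11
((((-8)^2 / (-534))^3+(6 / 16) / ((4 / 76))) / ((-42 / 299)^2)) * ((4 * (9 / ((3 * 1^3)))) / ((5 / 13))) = 180090739821473 / 15988696920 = 11263.63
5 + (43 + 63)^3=1191021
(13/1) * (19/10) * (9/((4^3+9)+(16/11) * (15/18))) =73359/24490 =3.00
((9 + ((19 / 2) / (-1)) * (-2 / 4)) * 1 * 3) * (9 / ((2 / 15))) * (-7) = -155925 / 8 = -19490.62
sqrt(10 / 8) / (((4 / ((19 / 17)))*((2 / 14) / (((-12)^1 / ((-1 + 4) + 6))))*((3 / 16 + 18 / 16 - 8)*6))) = 0.07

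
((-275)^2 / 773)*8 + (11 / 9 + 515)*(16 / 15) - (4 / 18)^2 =417394724 / 313065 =1333.25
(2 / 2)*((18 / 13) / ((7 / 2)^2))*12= 864 / 637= 1.36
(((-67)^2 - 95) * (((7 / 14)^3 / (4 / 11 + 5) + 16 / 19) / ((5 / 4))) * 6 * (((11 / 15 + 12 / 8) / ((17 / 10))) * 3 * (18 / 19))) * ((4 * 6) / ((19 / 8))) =688677.33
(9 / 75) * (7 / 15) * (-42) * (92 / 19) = -27048 / 2375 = -11.39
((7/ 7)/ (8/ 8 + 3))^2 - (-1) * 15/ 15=17/ 16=1.06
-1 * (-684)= 684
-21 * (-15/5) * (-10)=-630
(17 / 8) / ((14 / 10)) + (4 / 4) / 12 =269 / 168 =1.60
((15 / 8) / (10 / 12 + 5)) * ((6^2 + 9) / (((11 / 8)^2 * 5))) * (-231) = -3888 / 11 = -353.45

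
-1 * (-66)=66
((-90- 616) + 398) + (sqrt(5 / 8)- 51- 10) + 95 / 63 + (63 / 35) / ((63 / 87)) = -364.22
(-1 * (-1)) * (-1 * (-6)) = 6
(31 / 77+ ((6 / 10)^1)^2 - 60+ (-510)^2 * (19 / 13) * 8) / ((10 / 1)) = 304111.00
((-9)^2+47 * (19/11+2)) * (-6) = -1537.09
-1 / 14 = -0.07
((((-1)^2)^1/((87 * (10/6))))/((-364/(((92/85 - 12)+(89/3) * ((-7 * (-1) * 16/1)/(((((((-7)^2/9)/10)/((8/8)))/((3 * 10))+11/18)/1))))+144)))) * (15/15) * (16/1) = -446726336/272222275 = -1.64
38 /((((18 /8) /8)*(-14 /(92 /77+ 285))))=-2762.01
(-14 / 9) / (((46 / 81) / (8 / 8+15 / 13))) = -1764 / 299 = -5.90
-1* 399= -399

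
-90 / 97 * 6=-540 / 97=-5.57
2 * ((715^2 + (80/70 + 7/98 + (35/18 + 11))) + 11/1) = 64417520/63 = 1022500.32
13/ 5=2.60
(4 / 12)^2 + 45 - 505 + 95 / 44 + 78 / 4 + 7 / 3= -172615 / 396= -435.90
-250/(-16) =125/8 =15.62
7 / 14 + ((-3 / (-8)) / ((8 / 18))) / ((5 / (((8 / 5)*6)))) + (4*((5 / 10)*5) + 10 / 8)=1337 / 100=13.37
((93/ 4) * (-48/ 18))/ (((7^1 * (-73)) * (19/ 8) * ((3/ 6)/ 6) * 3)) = 1984/ 9709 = 0.20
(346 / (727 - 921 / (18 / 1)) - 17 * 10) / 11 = -687274 / 44605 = -15.41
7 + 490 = 497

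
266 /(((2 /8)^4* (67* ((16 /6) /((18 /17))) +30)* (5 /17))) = 15628032 /13415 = 1164.97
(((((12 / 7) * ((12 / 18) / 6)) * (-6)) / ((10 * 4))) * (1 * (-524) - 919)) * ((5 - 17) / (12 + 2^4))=-4329 / 245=-17.67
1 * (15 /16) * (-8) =-15 /2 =-7.50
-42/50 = -0.84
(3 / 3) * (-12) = -12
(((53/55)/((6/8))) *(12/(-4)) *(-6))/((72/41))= 2173/165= 13.17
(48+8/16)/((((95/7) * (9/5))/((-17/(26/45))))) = -57715/988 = -58.42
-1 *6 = -6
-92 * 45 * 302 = -1250280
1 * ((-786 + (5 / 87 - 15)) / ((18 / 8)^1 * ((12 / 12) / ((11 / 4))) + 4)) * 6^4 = -331128864 / 1537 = -215438.43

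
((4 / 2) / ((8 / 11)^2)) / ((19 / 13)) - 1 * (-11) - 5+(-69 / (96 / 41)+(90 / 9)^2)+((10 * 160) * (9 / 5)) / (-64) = 34.12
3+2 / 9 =29 / 9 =3.22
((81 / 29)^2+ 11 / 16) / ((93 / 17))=1941859 / 1251408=1.55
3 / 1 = 3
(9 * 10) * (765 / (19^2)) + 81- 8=95203 / 361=263.72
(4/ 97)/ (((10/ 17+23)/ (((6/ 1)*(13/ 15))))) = 1768/ 194485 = 0.01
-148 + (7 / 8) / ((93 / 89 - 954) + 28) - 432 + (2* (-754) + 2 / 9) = -12374498327 / 5927112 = -2087.78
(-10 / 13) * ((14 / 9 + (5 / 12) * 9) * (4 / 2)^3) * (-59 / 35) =45076 / 819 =55.04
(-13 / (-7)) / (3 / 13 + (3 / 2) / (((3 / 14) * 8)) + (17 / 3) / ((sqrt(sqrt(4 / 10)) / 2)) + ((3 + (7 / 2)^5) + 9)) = -51786633865869646848 * 2^(3 / 4) * 5^(1 / 4) / 1426043629751942594076887-22953276324446208 * 2^(1 / 4) * 5^(3 / 4) / 1426043629751942594076887 + 1090262774305456128 * sqrt(10) / 1426043629751942594076887 + 4919649666780732320736 / 1426043629751942594076887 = 0.00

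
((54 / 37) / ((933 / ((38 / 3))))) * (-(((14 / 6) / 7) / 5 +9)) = -10336 / 57535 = -0.18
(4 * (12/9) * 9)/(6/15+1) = 240/7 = 34.29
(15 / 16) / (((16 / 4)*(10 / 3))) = 9 / 128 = 0.07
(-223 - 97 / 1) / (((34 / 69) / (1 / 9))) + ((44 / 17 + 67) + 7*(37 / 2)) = 12947 / 102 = 126.93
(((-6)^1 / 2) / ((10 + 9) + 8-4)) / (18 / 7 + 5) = -21 / 1219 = -0.02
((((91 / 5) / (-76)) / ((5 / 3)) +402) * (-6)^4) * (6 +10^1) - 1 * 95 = 3958078843 / 475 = 8332797.56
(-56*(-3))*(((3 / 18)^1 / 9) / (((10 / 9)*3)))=14 / 15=0.93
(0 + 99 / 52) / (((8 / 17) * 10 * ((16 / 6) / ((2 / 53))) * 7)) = 5049 / 6173440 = 0.00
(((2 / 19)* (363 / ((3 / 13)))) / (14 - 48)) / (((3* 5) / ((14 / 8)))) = -11011 / 19380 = -0.57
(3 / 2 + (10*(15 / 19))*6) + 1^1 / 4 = 3733 / 76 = 49.12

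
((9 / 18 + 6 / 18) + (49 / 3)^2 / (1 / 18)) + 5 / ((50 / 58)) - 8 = 144019 / 30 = 4800.63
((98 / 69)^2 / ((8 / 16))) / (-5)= -19208 / 23805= -0.81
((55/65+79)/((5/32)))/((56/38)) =157776/455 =346.76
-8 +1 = -7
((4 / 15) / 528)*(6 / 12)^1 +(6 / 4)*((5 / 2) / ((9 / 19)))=31351 / 3960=7.92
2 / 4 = 1 / 2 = 0.50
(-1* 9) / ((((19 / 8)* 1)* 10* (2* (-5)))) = 18 / 475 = 0.04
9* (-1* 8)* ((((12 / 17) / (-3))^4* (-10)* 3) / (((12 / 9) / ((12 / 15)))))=331776 / 83521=3.97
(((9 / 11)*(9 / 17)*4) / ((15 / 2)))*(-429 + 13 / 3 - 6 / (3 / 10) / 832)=-2385063 / 24310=-98.11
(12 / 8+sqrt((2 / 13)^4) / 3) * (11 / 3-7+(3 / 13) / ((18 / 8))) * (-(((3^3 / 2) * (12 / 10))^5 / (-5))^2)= 130123493408286308957103 / 536376953125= 242597100136.70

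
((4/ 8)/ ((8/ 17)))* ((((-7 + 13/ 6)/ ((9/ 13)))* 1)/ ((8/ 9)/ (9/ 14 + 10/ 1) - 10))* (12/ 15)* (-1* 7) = -6684587/ 1595760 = -4.19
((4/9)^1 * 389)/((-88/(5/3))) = -1945/594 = -3.27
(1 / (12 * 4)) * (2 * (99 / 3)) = 11 / 8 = 1.38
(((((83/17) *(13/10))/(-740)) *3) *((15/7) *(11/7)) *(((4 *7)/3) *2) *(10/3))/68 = -11869/149702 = -0.08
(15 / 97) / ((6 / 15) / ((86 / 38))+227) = 1075 / 1579257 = 0.00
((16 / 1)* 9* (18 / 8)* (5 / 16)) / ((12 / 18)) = 151.88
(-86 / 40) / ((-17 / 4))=43 / 85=0.51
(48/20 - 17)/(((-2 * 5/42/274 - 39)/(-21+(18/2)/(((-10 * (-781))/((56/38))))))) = -654412414698/83250870725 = -7.86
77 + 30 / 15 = 79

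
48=48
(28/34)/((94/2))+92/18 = 5.13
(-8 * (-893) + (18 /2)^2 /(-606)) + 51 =1453363 /202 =7194.87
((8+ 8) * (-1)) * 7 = -112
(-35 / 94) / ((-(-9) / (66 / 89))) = -385 / 12549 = -0.03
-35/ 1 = -35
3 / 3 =1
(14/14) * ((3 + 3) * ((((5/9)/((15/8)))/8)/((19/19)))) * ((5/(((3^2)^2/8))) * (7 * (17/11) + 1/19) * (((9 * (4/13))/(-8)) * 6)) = -181760/73359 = -2.48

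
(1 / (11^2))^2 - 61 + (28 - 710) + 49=-10160853 / 14641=-694.00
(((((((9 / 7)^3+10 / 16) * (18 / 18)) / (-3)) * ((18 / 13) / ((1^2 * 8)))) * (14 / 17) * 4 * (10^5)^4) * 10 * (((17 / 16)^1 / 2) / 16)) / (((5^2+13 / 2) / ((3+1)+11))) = -36850585937500000000000 / 4459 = -8264316200381251401.66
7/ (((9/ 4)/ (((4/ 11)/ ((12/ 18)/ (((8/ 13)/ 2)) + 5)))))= 224/ 1419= 0.16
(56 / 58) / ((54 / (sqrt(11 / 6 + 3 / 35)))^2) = 403 / 634230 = 0.00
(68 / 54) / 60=0.02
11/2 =5.50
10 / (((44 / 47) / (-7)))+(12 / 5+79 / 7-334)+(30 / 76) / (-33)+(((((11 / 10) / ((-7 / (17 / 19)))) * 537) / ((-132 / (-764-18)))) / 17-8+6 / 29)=-72839307 / 169708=-429.20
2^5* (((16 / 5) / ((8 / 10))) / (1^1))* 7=896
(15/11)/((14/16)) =120/77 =1.56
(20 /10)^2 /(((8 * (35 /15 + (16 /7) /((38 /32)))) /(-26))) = -5187 /1699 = -3.05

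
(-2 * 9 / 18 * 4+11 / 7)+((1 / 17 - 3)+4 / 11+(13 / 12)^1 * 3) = -9195 / 5236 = -1.76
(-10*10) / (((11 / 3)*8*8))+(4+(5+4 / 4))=1685 / 176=9.57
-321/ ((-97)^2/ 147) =-47187/ 9409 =-5.02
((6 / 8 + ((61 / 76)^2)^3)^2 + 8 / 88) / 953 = 459904708326328561025115 / 389267990506508441048055808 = 0.00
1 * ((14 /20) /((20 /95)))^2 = 11.06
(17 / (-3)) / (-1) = 17 / 3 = 5.67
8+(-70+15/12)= -243/4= -60.75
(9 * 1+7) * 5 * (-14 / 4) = -280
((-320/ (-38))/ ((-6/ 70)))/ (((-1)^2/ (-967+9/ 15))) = 5411840/ 57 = 94944.56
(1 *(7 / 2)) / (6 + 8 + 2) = 7 / 32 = 0.22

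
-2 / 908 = -1 / 454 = -0.00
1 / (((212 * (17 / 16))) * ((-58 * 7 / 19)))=-38 / 182903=-0.00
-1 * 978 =-978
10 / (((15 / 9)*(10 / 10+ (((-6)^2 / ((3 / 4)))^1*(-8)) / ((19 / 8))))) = -114 / 3053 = -0.04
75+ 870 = 945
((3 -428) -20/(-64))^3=-313738909875/4096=-76596413.54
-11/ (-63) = 11/ 63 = 0.17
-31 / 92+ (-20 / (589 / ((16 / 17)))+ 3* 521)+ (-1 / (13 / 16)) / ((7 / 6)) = 1561.58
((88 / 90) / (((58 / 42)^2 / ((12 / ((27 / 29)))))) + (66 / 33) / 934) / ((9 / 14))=56401982 / 5484915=10.28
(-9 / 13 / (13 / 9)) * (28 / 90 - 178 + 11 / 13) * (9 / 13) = 8379693 / 142805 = 58.68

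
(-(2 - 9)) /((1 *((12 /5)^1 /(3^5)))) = 2835 /4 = 708.75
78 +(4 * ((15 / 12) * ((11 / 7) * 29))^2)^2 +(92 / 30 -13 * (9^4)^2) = -225387157894289 / 576240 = -391134176.55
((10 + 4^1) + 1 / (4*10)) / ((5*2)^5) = 561 / 4000000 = 0.00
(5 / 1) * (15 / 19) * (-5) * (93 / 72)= -3875 / 152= -25.49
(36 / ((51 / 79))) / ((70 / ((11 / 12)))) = 869 / 1190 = 0.73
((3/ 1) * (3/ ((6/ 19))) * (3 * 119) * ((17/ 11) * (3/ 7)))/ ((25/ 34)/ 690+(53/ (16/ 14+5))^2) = 643102394778/ 7104028987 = 90.53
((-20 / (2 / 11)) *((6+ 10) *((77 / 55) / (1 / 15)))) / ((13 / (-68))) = 2513280 / 13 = 193329.23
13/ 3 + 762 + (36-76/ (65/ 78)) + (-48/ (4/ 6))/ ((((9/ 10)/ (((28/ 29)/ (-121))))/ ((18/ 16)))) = 711.85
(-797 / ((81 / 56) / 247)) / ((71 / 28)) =-308674912 / 5751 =-53673.26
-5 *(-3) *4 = 60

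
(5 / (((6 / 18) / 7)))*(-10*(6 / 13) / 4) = -1575 / 13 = -121.15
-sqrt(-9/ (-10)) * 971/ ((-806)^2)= -2913 * sqrt(10)/ 6496360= -0.00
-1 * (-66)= 66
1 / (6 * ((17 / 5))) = 5 / 102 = 0.05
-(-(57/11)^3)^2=-34296447249/1771561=-19359.45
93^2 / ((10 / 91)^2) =716223.69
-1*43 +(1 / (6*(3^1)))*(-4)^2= -379 / 9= -42.11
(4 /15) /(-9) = -4 /135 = -0.03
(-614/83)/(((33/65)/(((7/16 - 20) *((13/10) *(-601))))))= -9759866779/43824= -222705.98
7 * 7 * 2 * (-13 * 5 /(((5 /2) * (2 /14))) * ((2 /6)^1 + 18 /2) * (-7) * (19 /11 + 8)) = 374056592 /33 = 11335048.24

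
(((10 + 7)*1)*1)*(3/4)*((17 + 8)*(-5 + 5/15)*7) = -10412.50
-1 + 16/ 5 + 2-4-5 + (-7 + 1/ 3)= -11.47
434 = 434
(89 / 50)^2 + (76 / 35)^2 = 965729 / 122500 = 7.88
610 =610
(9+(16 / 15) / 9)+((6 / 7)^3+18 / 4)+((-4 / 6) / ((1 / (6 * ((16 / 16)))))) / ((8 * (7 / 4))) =1293071 / 92610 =13.96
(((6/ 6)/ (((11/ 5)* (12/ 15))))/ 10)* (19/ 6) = 95/ 528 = 0.18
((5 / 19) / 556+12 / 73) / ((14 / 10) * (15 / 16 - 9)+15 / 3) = -2542660 / 96974879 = -0.03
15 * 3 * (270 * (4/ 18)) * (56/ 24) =6300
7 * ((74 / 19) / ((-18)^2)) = 259 / 3078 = 0.08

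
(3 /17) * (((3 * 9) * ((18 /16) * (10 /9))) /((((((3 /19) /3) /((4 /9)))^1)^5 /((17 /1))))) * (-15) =-15847033600 /243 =-65214130.04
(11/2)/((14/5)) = 55/28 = 1.96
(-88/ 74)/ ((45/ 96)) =-1408/ 555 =-2.54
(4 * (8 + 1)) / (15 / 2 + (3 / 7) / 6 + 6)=2.65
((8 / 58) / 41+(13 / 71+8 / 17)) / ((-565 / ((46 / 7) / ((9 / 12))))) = -0.01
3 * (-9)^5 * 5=-885735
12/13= 0.92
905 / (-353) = -905 / 353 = -2.56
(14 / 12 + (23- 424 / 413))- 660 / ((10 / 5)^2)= -351529 / 2478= -141.86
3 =3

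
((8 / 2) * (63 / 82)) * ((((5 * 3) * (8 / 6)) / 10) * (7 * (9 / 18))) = 882 / 41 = 21.51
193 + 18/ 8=781/ 4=195.25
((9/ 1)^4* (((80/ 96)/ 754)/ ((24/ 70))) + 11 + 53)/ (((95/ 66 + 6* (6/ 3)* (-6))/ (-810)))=6864571395/ 7022756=977.48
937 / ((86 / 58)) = 27173 / 43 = 631.93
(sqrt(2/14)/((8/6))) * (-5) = -15 * sqrt(7)/28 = -1.42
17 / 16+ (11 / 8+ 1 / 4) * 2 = 69 / 16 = 4.31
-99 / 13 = -7.62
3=3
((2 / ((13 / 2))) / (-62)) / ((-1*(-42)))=-1 / 8463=-0.00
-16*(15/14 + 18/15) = -1272/35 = -36.34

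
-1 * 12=-12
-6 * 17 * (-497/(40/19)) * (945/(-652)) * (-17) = 1547358309/2608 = 593312.24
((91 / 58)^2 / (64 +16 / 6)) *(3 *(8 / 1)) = 74529 / 84100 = 0.89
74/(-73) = -74/73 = -1.01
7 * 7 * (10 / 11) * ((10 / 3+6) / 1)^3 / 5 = 2151296 / 297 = 7243.42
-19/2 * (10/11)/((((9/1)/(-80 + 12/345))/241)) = 3828044/207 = 18492.97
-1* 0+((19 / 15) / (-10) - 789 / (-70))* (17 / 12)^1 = 99467 / 6300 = 15.79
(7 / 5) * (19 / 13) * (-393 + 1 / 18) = -940709 / 1170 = -804.02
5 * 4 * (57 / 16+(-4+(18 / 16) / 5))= -17 / 4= -4.25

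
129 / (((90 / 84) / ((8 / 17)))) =56.66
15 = 15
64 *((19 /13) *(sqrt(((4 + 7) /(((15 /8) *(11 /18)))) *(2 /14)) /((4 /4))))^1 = 109.54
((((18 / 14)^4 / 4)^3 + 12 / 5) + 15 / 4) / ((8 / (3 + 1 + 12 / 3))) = 28651800893973 / 4429211904320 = 6.47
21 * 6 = 126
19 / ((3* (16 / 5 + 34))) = 95 / 558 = 0.17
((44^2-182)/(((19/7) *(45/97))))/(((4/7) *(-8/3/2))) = -4168381/2280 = -1828.24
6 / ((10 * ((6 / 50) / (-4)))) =-20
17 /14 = 1.21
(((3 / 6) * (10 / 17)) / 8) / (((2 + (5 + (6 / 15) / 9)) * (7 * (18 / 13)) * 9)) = 325 / 5432112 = 0.00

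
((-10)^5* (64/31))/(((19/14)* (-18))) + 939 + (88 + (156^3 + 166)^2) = 76408798963564051/5301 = 14414034892202.24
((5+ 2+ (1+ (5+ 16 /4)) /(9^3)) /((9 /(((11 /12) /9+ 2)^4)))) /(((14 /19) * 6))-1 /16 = 253262152304683 /74979811759104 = 3.38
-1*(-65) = 65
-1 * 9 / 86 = -9 / 86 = -0.10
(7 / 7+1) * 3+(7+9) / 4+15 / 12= 45 / 4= 11.25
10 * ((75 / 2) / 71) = 375 / 71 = 5.28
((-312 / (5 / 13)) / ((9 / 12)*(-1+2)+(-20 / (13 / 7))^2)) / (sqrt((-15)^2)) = -913952 / 1972675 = -0.46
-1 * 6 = -6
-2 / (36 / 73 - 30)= 73 / 1077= 0.07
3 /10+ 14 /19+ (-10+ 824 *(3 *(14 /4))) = 1642177 /190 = 8643.04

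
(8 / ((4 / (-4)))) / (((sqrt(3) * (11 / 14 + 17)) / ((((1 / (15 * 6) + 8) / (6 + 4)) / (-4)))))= 5047 * sqrt(3) / 168075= 0.05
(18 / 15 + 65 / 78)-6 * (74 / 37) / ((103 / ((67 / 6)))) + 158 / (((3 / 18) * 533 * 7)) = 11372573 / 11528790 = 0.99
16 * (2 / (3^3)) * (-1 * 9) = -32 / 3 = -10.67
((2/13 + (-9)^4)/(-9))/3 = -243.01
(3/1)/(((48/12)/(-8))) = -6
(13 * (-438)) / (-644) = 2847 / 322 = 8.84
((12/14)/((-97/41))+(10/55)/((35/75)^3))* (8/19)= 4177248/6953639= 0.60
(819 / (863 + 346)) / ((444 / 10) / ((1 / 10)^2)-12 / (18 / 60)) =21 / 136400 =0.00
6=6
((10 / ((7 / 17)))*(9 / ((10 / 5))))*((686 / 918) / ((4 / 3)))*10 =1225 / 2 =612.50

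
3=3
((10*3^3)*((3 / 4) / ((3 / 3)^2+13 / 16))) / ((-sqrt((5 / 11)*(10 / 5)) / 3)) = -972*sqrt(110) / 29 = -351.53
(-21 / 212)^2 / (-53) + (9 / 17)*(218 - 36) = 3901760919 / 40494544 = 96.35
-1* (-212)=212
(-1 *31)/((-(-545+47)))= -31/498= -0.06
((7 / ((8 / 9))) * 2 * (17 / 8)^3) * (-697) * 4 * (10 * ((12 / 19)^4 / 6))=-29124190305 / 260642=-111740.20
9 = 9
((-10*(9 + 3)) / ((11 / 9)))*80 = -7854.55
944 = 944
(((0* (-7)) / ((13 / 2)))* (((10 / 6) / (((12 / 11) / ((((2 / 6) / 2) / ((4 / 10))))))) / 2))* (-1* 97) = 0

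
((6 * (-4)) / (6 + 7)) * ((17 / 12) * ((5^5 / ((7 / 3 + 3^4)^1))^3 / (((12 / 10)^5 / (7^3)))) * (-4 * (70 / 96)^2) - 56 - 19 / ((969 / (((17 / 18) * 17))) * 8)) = 26829151431727 / 663552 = 40432628.39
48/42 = 8/7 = 1.14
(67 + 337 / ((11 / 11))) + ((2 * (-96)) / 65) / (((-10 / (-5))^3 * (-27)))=236348 / 585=404.01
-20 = -20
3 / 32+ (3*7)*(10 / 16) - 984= -31065 / 32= -970.78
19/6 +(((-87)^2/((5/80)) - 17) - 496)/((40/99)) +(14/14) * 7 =35816747/120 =298472.89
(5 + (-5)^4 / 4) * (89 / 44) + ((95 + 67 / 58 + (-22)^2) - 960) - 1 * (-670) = 3145697 / 5104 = 616.32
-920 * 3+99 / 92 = -253821 / 92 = -2758.92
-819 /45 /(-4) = 91 /20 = 4.55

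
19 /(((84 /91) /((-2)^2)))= 247 /3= 82.33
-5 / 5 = -1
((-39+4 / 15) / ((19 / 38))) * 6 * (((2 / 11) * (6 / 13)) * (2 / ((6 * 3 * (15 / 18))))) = -18592 / 3575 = -5.20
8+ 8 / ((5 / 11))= 128 / 5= 25.60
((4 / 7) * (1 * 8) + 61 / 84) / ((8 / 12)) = 445 / 56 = 7.95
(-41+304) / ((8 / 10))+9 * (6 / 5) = 6791 / 20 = 339.55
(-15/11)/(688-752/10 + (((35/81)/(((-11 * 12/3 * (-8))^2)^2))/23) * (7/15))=-585023540428800/262901778754830581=-0.00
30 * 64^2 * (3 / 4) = 92160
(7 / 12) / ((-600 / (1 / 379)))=-7 / 2728800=-0.00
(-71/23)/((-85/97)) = 3.52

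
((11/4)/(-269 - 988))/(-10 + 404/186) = 341/1220128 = 0.00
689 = 689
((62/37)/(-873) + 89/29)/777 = 2872991/727838433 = 0.00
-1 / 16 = -0.06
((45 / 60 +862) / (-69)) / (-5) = 3451 / 1380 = 2.50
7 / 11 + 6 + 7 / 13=1026 / 143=7.17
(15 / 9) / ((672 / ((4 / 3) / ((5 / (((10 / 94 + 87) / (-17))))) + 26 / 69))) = -45463 / 18524016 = -0.00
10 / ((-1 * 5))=-2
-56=-56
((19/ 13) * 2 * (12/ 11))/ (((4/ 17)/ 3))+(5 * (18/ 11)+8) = 56.84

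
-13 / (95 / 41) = -533 / 95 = -5.61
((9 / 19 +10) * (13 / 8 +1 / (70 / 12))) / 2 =100097 / 10640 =9.41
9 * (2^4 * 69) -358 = 9578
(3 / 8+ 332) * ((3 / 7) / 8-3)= -438735 / 448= -979.32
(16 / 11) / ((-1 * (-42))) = 8 / 231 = 0.03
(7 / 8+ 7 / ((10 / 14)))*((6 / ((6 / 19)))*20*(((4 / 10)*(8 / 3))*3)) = 12980.80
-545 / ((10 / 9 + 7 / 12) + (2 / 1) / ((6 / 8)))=-19620 / 157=-124.97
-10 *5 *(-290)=14500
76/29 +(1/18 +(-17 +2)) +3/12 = -12605/1044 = -12.07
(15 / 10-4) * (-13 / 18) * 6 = 65 / 6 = 10.83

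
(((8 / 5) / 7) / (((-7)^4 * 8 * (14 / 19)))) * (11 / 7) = 209 / 8235430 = 0.00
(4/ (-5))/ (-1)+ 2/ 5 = 6/ 5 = 1.20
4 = 4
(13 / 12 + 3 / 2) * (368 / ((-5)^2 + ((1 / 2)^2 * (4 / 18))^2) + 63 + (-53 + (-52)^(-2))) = 16785336539 / 262861248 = 63.86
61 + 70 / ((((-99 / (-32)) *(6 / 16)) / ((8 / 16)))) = 27077 / 297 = 91.17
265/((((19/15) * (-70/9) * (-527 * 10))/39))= 55809/280364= 0.20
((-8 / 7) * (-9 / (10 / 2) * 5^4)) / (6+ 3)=1000 / 7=142.86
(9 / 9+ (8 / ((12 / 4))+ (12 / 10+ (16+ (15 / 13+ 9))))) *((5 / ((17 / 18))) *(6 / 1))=217764 / 221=985.36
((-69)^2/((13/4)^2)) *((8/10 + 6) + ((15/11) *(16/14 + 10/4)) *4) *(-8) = -6257401344/65065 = -96171.54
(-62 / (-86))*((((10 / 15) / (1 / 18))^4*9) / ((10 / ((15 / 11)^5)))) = 439324560000 / 6925193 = 63438.60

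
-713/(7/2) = -1426/7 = -203.71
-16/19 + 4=60/19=3.16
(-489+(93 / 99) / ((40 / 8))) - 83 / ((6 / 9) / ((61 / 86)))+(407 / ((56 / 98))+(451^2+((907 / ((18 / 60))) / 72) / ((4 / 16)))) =26015049679 / 127710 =203704.09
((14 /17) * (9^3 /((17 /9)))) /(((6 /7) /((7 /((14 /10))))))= 535815 /289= 1854.03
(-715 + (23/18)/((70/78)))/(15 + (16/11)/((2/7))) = -126797/3570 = -35.52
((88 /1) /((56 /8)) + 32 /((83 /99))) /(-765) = -0.07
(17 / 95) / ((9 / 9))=17 / 95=0.18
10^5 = 100000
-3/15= -1/5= -0.20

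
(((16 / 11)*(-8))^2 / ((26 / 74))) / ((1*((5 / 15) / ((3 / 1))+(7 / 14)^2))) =21823488 / 20449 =1067.22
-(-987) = 987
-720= -720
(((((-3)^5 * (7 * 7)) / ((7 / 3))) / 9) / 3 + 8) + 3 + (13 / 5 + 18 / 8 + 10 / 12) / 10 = -106459 / 600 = -177.43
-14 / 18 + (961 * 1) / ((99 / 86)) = 27523 / 33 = 834.03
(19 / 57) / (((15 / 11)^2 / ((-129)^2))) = 223729 / 75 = 2983.05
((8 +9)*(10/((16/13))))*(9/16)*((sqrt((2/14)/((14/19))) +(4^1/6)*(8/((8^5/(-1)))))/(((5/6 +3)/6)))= -29835/1507328 +89505*sqrt(38)/10304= 53.53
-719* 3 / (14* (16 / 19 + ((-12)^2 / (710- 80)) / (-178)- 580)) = 18237435 / 68555072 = 0.27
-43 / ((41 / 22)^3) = -457864 / 68921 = -6.64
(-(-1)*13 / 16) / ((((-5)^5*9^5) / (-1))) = 13 / 2952450000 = 0.00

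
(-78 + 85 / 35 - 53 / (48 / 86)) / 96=-28649 / 16128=-1.78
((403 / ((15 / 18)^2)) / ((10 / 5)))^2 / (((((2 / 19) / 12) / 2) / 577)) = 6922544602896 / 625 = 11076071364.63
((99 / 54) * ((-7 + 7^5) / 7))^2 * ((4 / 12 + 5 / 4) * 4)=367840000 / 3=122613333.33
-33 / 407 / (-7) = 3 / 259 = 0.01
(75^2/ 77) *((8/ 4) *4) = 45000/ 77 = 584.42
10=10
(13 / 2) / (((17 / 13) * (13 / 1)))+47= 1611 / 34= 47.38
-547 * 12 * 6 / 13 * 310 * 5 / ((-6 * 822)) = 1695700 / 1781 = 952.11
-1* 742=-742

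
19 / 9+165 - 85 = 739 / 9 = 82.11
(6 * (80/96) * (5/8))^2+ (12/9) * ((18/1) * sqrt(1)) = 2161/64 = 33.77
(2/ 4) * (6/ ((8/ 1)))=3/ 8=0.38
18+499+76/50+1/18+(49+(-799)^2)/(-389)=-196525849/175050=-1122.68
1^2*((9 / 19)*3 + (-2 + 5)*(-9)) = -486 / 19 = -25.58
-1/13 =-0.08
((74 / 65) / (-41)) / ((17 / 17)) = -74 / 2665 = -0.03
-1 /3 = -0.33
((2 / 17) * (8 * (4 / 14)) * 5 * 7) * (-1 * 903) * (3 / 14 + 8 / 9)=-478160 / 51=-9375.69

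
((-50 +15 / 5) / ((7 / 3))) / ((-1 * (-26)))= -0.77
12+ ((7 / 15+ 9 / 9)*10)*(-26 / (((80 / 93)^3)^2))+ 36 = -29267001411069 / 32768000000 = -893.16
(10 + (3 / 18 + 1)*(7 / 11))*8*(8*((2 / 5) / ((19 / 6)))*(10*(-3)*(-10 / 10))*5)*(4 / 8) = 6513.30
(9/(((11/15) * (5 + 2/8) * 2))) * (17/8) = 765/308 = 2.48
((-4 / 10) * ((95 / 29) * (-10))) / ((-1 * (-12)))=95 / 87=1.09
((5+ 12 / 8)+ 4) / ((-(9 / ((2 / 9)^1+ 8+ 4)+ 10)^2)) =-127050 / 1394761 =-0.09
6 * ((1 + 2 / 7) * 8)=432 / 7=61.71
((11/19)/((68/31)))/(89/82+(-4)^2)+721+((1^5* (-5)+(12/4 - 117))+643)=1126796251/905046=1245.02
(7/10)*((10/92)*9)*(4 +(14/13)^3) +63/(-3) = -17.41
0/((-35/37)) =0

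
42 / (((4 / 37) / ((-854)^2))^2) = 1911455706129018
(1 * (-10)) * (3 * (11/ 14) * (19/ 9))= -1045/ 21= -49.76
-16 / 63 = -0.25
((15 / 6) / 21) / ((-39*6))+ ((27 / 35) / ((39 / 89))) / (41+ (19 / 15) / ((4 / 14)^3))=0.02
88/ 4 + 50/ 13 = 336/ 13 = 25.85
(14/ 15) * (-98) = -1372/ 15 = -91.47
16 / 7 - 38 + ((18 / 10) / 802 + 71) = 990533 / 28070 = 35.29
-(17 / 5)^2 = -289 / 25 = -11.56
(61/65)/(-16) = -61/1040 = -0.06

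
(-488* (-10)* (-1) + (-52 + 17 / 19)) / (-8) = 93691 / 152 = 616.39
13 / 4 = 3.25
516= 516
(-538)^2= 289444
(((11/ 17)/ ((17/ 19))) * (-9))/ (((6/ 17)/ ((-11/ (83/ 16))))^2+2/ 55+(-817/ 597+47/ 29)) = -1260945956160/ 61267873301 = -20.58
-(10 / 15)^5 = -0.13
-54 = -54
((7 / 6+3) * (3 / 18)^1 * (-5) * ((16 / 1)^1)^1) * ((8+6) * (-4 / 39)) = 28000 / 351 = 79.77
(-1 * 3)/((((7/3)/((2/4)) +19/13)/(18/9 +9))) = -5.38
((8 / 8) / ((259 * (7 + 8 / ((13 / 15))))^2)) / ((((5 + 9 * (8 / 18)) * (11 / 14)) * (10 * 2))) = 0.00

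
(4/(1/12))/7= 48/7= 6.86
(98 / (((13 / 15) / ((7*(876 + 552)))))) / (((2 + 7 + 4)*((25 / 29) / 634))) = 54033218064 / 845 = 63944636.76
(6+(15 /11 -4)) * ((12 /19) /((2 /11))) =222 /19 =11.68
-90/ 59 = -1.53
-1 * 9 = -9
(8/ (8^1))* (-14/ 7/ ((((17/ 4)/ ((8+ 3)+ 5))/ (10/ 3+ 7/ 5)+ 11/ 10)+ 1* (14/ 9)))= -408960/ 554483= -0.74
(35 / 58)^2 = 1225 / 3364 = 0.36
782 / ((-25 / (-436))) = 340952 / 25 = 13638.08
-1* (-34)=34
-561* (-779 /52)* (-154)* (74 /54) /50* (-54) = 1245067131 /650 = 1915487.89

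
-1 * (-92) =92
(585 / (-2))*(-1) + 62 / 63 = 36979 / 126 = 293.48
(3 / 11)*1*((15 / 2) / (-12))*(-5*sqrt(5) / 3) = 25*sqrt(5) / 88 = 0.64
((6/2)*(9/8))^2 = 729/64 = 11.39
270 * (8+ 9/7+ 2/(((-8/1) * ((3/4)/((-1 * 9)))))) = 3317.14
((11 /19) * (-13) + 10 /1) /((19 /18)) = 846 /361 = 2.34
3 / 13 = 0.23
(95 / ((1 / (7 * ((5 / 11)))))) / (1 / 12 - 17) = -5700 / 319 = -17.87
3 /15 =1 /5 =0.20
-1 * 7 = -7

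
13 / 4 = 3.25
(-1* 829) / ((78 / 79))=-65491 / 78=-839.63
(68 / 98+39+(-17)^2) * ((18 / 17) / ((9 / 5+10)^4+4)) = 181192500 / 10095844213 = 0.02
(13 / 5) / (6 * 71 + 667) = 0.00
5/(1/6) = 30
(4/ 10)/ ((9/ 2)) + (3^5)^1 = 10939/ 45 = 243.09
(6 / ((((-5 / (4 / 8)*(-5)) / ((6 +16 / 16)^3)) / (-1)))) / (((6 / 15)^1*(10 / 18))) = -9261 / 50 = -185.22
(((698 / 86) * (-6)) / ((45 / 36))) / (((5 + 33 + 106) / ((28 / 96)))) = -2443 / 30960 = -0.08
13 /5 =2.60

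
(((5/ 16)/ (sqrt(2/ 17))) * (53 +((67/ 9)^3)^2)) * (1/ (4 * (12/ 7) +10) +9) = 241825300978495 * sqrt(34)/ 1003360608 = 1405348.87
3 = 3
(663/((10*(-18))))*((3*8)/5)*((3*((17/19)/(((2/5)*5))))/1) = -11271/475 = -23.73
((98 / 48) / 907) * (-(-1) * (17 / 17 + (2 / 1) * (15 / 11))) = 2009 / 239448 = 0.01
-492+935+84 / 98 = 3107 / 7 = 443.86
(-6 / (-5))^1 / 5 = 6 / 25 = 0.24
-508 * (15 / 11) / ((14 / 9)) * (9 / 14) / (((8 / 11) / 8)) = -154305 / 49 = -3149.08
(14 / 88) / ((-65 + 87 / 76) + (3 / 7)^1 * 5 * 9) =-0.00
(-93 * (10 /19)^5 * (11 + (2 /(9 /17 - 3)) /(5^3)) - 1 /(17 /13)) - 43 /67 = -842924671786 /19741937327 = -42.70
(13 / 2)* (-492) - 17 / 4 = -12809 / 4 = -3202.25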